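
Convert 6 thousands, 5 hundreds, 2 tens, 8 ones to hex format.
Convert 6 thousands, 5 hundreds, 2 tens, 8 ones (place-value notation) → 6×1000 + 5×100 + 2×10 + 8 = 6528 (decimal)
Convert 6528 (decimal) → 6528 = 1×4096 + 9×256 + 8×16 → 0x1980 (hexadecimal)
0x1980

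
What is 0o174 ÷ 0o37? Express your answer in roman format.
Convert 0o174 (octal) → 1×64 + 7×8 + 4 = 124 (decimal)
Convert 0o37 (octal) → 3×8 + 7 = 31 (decimal)
Compute 124 ÷ 31 = 4
Convert 4 (decimal) → IV (Roman numeral)
IV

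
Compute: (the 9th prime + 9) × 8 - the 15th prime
Convert the 9th prime (prime index) → 23 (decimal)
Convert the 15th prime (prime index) → 47 (decimal)
Expression in decimal: (23 + 9) × 8 - 47
Parentheses first: 23 + 9 = 32
Multiply: 32 × 8 = 256
Subtract: 256 - 47 = 209
209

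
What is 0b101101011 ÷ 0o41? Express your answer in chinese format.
Convert 0b101101011 (binary) → 256 + 64 + 32 + 8 + 2 + 1 = 363 (decimal)
Convert 0o41 (octal) → 4×8 + 1 = 33 (decimal)
Compute 363 ÷ 33 = 11
Convert 11 (decimal) → 11 = 1×10 + 1 → 十一 (Chinese numeral)
十一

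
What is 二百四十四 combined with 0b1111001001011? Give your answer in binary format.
Convert 二百四十四 (Chinese numeral) → 2×100 + 4×10 + 4 = 244 (decimal)
Convert 0b1111001001011 (binary) → 4096 + 2048 + 1024 + 512 + 64 + 8 + 2 + 1 = 7755 (decimal)
Compute 244 + 7755 = 7999
Convert 7999 (decimal) → 7999 = 4096 + 2048 + 1024 + 512 + 256 + 32 + 16 + 8 + 4 + 2 + 1 → 0b1111100111111 (binary)
0b1111100111111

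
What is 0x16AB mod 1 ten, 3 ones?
Convert 0x16AB (hexadecimal) → 1×4096 + 6×256 + 10×16 + 11 = 5803 (decimal)
Convert 1 ten, 3 ones (place-value notation) → 1×10 + 3 = 13 (decimal)
Compute 5803 mod 13 = 5
5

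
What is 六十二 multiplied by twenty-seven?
Convert 六十二 (Chinese numeral) → 6×10 + 2 = 62 (decimal)
Convert twenty-seven (English words) → 27 (decimal)
Compute 62 × 27 = 1674
1674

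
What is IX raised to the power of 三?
Convert IX (Roman numeral) → 9 (decimal)
Convert 三 (Chinese numeral) → 3 (decimal)
Compute 9 ^ 3 = 729
729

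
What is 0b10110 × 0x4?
Convert 0b10110 (binary) → 16 + 4 + 2 = 22 (decimal)
Convert 0x4 (hexadecimal) → 4 (decimal)
Compute 22 × 4 = 88
88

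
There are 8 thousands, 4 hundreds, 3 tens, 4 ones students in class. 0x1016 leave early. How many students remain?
Convert 8 thousands, 4 hundreds, 3 tens, 4 ones (place-value notation) → 8×1000 + 4×100 + 3×10 + 4 = 8434 (decimal)
Convert 0x1016 (hexadecimal) → 1×4096 + 1×16 + 6 = 4118 (decimal)
Compute 8434 - 4118 = 4316
4316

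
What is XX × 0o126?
Convert XX (Roman numeral) → 10 + 10 = 20 (decimal)
Convert 0o126 (octal) → 1×64 + 2×8 + 6 = 86 (decimal)
Compute 20 × 86 = 1720
1720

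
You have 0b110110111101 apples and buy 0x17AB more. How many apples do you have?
Convert 0b110110111101 (binary) → 2048 + 1024 + 256 + 128 + 32 + 16 + 8 + 4 + 1 = 3517 (decimal)
Convert 0x17AB (hexadecimal) → 1×4096 + 7×256 + 10×16 + 11 = 6059 (decimal)
Compute 3517 + 6059 = 9576
9576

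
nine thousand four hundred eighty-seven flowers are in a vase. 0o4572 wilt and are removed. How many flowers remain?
Convert nine thousand four hundred eighty-seven (English words) → 9×1000 + 4×100 + 87 = 9487 (decimal)
Convert 0o4572 (octal) → 4×512 + 5×64 + 7×8 + 2 = 2426 (decimal)
Compute 9487 - 2426 = 7061
7061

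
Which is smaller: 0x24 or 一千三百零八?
Convert 0x24 (hexadecimal) → 2×16 + 4 = 36 (decimal)
Convert 一千三百零八 (Chinese numeral) → 1×1000 + 3×100 + 8 = 1308 (decimal)
Compare 36 vs 1308: smaller = 36
36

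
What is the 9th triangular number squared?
The 9th triangular number = 9×10/2 = 45
Compute 45² = 45 × 45 = 2025
2025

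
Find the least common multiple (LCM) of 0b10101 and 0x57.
Convert 0b10101 (binary) → 16 + 4 + 1 = 21 (decimal)
Convert 0x57 (hexadecimal) → 5×16 + 7 = 87 (decimal)
Compute lcm(21, 87) = 609
609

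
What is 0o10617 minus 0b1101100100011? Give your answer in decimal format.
Convert 0o10617 (octal) → 1×4096 + 6×64 + 1×8 + 7 = 4495 (decimal)
Convert 0b1101100100011 (binary) → 4096 + 2048 + 512 + 256 + 32 + 2 + 1 = 6947 (decimal)
Compute 4495 - 6947 = -2452
-2452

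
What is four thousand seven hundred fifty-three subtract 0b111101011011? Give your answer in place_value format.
Convert four thousand seven hundred fifty-three (English words) → 4×1000 + 7×100 + 53 = 4753 (decimal)
Convert 0b111101011011 (binary) → 2048 + 1024 + 512 + 256 + 64 + 16 + 8 + 2 + 1 = 3931 (decimal)
Compute 4753 - 3931 = 822
Convert 822 (decimal) → 822 = 8×100 + 2×10 + 2 → 8 hundreds, 2 tens, 2 ones (place-value notation)
8 hundreds, 2 tens, 2 ones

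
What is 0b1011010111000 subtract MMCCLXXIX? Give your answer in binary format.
Convert 0b1011010111000 (binary) → 4096 + 1024 + 512 + 128 + 32 + 16 + 8 = 5816 (decimal)
Convert MMCCLXXIX (Roman numeral) → 1000 + 1000 + 100 + 100 + 50 + 10 + 10 + 9 = 2279 (decimal)
Compute 5816 - 2279 = 3537
Convert 3537 (decimal) → 3537 = 2048 + 1024 + 256 + 128 + 64 + 16 + 1 → 0b110111010001 (binary)
0b110111010001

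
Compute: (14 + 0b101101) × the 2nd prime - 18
Convert 0b101101 (binary) → 32 + 8 + 4 + 1 = 45 (decimal)
Convert the 2nd prime (prime index) → 3 (decimal)
Expression in decimal: (14 + 45) × 3 - 18
Parentheses first: 14 + 45 = 59
Multiply: 59 × 3 = 177
Subtract: 177 - 18 = 159
159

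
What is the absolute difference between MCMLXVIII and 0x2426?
Convert MCMLXVIII (Roman numeral) → 1000 + 900 + 50 + 10 + 5 + 1 + 1 + 1 = 1968 (decimal)
Convert 0x2426 (hexadecimal) → 2×4096 + 4×256 + 2×16 + 6 = 9254 (decimal)
Compute |1968 - 9254| = 7286
7286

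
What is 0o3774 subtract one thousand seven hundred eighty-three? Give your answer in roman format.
Convert 0o3774 (octal) → 3×512 + 7×64 + 7×8 + 4 = 2044 (decimal)
Convert one thousand seven hundred eighty-three (English words) → 1×1000 + 7×100 + 83 = 1783 (decimal)
Compute 2044 - 1783 = 261
Convert 261 (decimal) → 261 = 100 + 100 + 50 + 10 + 1 → CCLXI (Roman numeral)
CCLXI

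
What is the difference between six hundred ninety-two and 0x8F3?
Convert six hundred ninety-two (English words) → 6×100 + 92 = 692 (decimal)
Convert 0x8F3 (hexadecimal) → 8×256 + 15×16 + 3 = 2291 (decimal)
Difference: |692 - 2291| = 1599
1599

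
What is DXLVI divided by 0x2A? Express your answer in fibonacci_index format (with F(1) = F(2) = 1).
Convert DXLVI (Roman numeral) → 500 + 40 + 5 + 1 = 546 (decimal)
Convert 0x2A (hexadecimal) → 2×16 + 10 = 42 (decimal)
Compute 546 ÷ 42 = 13
Convert 13 (decimal) → 1, 1, 2, 3, 5, 8, 13 → the 7th Fibonacci number (Fibonacci index)
the 7th Fibonacci number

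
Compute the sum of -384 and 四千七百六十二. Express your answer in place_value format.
Convert 四千七百六十二 (Chinese numeral) → 4×1000 + 7×100 + 6×10 + 2 = 4762 (decimal)
Compute -384 + 4762 = 4378
Convert 4378 (decimal) → 4378 = 4×1000 + 3×100 + 7×10 + 8 → 4 thousands, 3 hundreds, 7 tens, 8 ones (place-value notation)
4 thousands, 3 hundreds, 7 tens, 8 ones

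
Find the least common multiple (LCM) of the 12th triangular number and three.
Convert the 12th triangular number (triangular index) → 12×13/2 = 78 (decimal)
Convert three (English words) → 3 (decimal)
Compute lcm(78, 3) = 78
78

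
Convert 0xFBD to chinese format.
Convert 0xFBD (hexadecimal) → 15×256 + 11×16 + 13 = 4029 (decimal)
Convert 4029 (decimal) → 4029 = 4×1000 + 2×10 + 9 → 四千零二十九 (Chinese numeral)
四千零二十九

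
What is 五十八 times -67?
Convert 五十八 (Chinese numeral) → 5×10 + 8 = 58 (decimal)
Compute 58 × -67 = -3886
-3886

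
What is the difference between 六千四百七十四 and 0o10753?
Convert 六千四百七十四 (Chinese numeral) → 6×1000 + 4×100 + 7×10 + 4 = 6474 (decimal)
Convert 0o10753 (octal) → 1×4096 + 7×64 + 5×8 + 3 = 4587 (decimal)
Difference: |6474 - 4587| = 1887
1887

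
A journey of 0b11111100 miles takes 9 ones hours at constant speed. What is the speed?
Convert 0b11111100 (binary) → 128 + 64 + 32 + 16 + 8 + 4 = 252 (decimal)
Convert 9 ones (place-value notation) → 9 (decimal)
Compute 252 ÷ 9 = 28
28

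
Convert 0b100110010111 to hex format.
Convert 0b100110010111 (binary) → 2048 + 256 + 128 + 16 + 4 + 2 + 1 = 2455 (decimal)
Convert 2455 (decimal) → 2455 = 9×256 + 9×16 + 7 → 0x997 (hexadecimal)
0x997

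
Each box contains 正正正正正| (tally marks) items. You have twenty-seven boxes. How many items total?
Convert 正正正正正| (tally marks) → 5 + 5 + 5 + 5 + 5 + 1 = 26 (decimal)
Convert twenty-seven (English words) → 27 (decimal)
Compute 26 × 27 = 702
702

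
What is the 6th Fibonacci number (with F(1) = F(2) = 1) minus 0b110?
The 6th Fibonacci number (with F(1) = F(2) = 1): 1, 1, 2, 3, 5, 8 → 8
Convert 0b110 (binary) → 4 + 2 = 6 (decimal)
Compute 8 - 6 = 2
2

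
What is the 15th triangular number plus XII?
The 15th triangular number = 15×16/2 = 120
Convert XII (Roman numeral) → 10 + 1 + 1 = 12 (decimal)
Compute 120 + 12 = 132
132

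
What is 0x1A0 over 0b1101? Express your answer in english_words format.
Convert 0x1A0 (hexadecimal) → 1×256 + 10×16 = 416 (decimal)
Convert 0b1101 (binary) → 8 + 4 + 1 = 13 (decimal)
Compute 416 ÷ 13 = 32
Convert 32 (decimal) → thirty-two (English words)
thirty-two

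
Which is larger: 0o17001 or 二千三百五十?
Convert 0o17001 (octal) → 1×4096 + 7×512 + 1 = 7681 (decimal)
Convert 二千三百五十 (Chinese numeral) → 2×1000 + 3×100 + 5×10 = 2350 (decimal)
Compare 7681 vs 2350: larger = 7681
7681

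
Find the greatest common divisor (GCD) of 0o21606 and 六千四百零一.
Convert 0o21606 (octal) → 2×4096 + 1×512 + 6×64 + 6 = 9094 (decimal)
Convert 六千四百零一 (Chinese numeral) → 6×1000 + 4×100 + 1 = 6401 (decimal)
Compute gcd(9094, 6401) = 1
1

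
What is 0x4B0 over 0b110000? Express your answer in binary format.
Convert 0x4B0 (hexadecimal) → 4×256 + 11×16 = 1200 (decimal)
Convert 0b110000 (binary) → 32 + 16 = 48 (decimal)
Compute 1200 ÷ 48 = 25
Convert 25 (decimal) → 25 = 16 + 8 + 1 → 0b11001 (binary)
0b11001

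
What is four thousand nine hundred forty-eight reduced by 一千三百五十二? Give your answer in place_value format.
Convert four thousand nine hundred forty-eight (English words) → 4×1000 + 9×100 + 48 = 4948 (decimal)
Convert 一千三百五十二 (Chinese numeral) → 1×1000 + 3×100 + 5×10 + 2 = 1352 (decimal)
Compute 4948 - 1352 = 3596
Convert 3596 (decimal) → 3596 = 3×1000 + 5×100 + 9×10 + 6 → 3 thousands, 5 hundreds, 9 tens, 6 ones (place-value notation)
3 thousands, 5 hundreds, 9 tens, 6 ones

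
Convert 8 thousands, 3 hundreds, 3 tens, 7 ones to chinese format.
Convert 8 thousands, 3 hundreds, 3 tens, 7 ones (place-value notation) → 8×1000 + 3×100 + 3×10 + 7 = 8337 (decimal)
Convert 8337 (decimal) → 8337 = 8×1000 + 3×100 + 3×10 + 7 → 八千三百三十七 (Chinese numeral)
八千三百三十七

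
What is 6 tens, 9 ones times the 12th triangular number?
Convert 6 tens, 9 ones (place-value notation) → 6×10 + 9 = 69 (decimal)
Convert the 12th triangular number (triangular index) → 12×13/2 = 78 (decimal)
Compute 69 × 78 = 5382
5382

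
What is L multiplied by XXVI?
Convert L (Roman numeral) → 50 (decimal)
Convert XXVI (Roman numeral) → 10 + 10 + 5 + 1 = 26 (decimal)
Compute 50 × 26 = 1300
1300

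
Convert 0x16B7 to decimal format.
Convert 0x16B7 (hexadecimal) → 1×4096 + 6×256 + 11×16 + 7 = 5815 (decimal)
5815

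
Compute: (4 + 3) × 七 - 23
Convert 七 (Chinese numeral) → 7 (decimal)
Expression in decimal: (4 + 3) × 7 - 23
Parentheses first: 4 + 3 = 7
Multiply: 7 × 7 = 49
Subtract: 49 - 23 = 26
26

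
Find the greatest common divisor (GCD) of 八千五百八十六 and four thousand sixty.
Convert 八千五百八十六 (Chinese numeral) → 8×1000 + 5×100 + 8×10 + 6 = 8586 (decimal)
Convert four thousand sixty (English words) → 4×1000 + 60 = 4060 (decimal)
Compute gcd(8586, 4060) = 2
2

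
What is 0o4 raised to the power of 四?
Convert 0o4 (octal) → 4 (decimal)
Convert 四 (Chinese numeral) → 4 (decimal)
Compute 4 ^ 4 = 256
256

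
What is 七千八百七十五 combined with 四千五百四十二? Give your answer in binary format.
Convert 七千八百七十五 (Chinese numeral) → 7×1000 + 8×100 + 7×10 + 5 = 7875 (decimal)
Convert 四千五百四十二 (Chinese numeral) → 4×1000 + 5×100 + 4×10 + 2 = 4542 (decimal)
Compute 7875 + 4542 = 12417
Convert 12417 (decimal) → 12417 = 8192 + 4096 + 128 + 1 → 0b11000010000001 (binary)
0b11000010000001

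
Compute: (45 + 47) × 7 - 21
Parentheses first: 45 + 47 = 92
Multiply: 92 × 7 = 644
Subtract: 644 - 21 = 623
623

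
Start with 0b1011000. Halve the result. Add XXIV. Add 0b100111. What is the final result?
Convert 0b1011000 (binary) → 64 + 16 + 8 = 88 (decimal)
Start: 88
88 ÷ 2 = 44
Convert XXIV (Roman numeral) → 10 + 10 + 4 = 24 (decimal)
44 + 24 = 68
Convert 0b100111 (binary) → 32 + 4 + 2 + 1 = 39 (decimal)
68 + 39 = 107
107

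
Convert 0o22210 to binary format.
Convert 0o22210 (octal) → 2×4096 + 2×512 + 2×64 + 1×8 = 9352 (decimal)
Convert 9352 (decimal) → 9352 = 8192 + 1024 + 128 + 8 → 0b10010010001000 (binary)
0b10010010001000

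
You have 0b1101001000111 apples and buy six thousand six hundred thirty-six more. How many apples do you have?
Convert 0b1101001000111 (binary) → 4096 + 2048 + 512 + 64 + 4 + 2 + 1 = 6727 (decimal)
Convert six thousand six hundred thirty-six (English words) → 6×1000 + 6×100 + 36 = 6636 (decimal)
Compute 6727 + 6636 = 13363
13363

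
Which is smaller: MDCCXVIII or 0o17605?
Convert MDCCXVIII (Roman numeral) → 1000 + 500 + 100 + 100 + 10 + 5 + 1 + 1 + 1 = 1718 (decimal)
Convert 0o17605 (octal) → 1×4096 + 7×512 + 6×64 + 5 = 8069 (decimal)
Compare 1718 vs 8069: smaller = 1718
1718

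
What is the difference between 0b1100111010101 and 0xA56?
Convert 0b1100111010101 (binary) → 4096 + 2048 + 256 + 128 + 64 + 16 + 4 + 1 = 6613 (decimal)
Convert 0xA56 (hexadecimal) → 10×256 + 5×16 + 6 = 2646 (decimal)
Difference: |6613 - 2646| = 3967
3967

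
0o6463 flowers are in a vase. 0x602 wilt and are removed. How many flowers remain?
Convert 0o6463 (octal) → 6×512 + 4×64 + 6×8 + 3 = 3379 (decimal)
Convert 0x602 (hexadecimal) → 6×256 + 2 = 1538 (decimal)
Compute 3379 - 1538 = 1841
1841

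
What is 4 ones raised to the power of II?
Convert 4 ones (place-value notation) → 4 (decimal)
Convert II (Roman numeral) → 1 + 1 = 2 (decimal)
Compute 4 ^ 2 = 16
16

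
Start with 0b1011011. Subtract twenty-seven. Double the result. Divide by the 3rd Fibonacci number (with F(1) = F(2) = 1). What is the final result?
Convert 0b1011011 (binary) → 64 + 16 + 8 + 2 + 1 = 91 (decimal)
Start: 91
Convert twenty-seven (English words) → 27 (decimal)
91 - 27 = 64
64 × 2 = 128
Convert the 3rd Fibonacci number (with F(1) = F(2) = 1) (Fibonacci index) → 1, 1, 2 → 2 (decimal)
128 ÷ 2 = 64
64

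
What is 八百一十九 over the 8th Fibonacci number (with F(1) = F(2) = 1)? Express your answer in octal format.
Convert 八百一十九 (Chinese numeral) → 8×100 + 1×10 + 9 = 819 (decimal)
Convert the 8th Fibonacci number (with F(1) = F(2) = 1) (Fibonacci index) → 1, 1, 2, 3, 5, 8, 13, 21 → 21 (decimal)
Compute 819 ÷ 21 = 39
Convert 39 (decimal) → 39 = 4×8 + 7 → 0o47 (octal)
0o47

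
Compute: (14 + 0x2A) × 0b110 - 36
Convert 0x2A (hexadecimal) → 2×16 + 10 = 42 (decimal)
Convert 0b110 (binary) → 4 + 2 = 6 (decimal)
Expression in decimal: (14 + 42) × 6 - 36
Parentheses first: 14 + 42 = 56
Multiply: 56 × 6 = 336
Subtract: 336 - 36 = 300
300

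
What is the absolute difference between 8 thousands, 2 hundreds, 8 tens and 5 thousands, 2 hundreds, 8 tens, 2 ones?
Convert 8 thousands, 2 hundreds, 8 tens (place-value notation) → 8×1000 + 2×100 + 8×10 = 8280 (decimal)
Convert 5 thousands, 2 hundreds, 8 tens, 2 ones (place-value notation) → 5×1000 + 2×100 + 8×10 + 2 = 5282 (decimal)
Compute |8280 - 5282| = 2998
2998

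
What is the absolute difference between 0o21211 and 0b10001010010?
Convert 0o21211 (octal) → 2×4096 + 1×512 + 2×64 + 1×8 + 1 = 8841 (decimal)
Convert 0b10001010010 (binary) → 1024 + 64 + 16 + 2 = 1106 (decimal)
Compute |8841 - 1106| = 7735
7735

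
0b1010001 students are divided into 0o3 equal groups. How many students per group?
Convert 0b1010001 (binary) → 64 + 16 + 1 = 81 (decimal)
Convert 0o3 (octal) → 3 (decimal)
Compute 81 ÷ 3 = 27
27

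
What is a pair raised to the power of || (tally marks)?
Convert a pair (colloquial) → 2 (decimal)
Convert || (tally marks) → 2 (decimal)
Compute 2 ^ 2 = 4
4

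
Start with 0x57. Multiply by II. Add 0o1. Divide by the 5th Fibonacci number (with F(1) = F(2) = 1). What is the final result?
Convert 0x57 (hexadecimal) → 5×16 + 7 = 87 (decimal)
Start: 87
Convert II (Roman numeral) → 1 + 1 = 2 (decimal)
87 × 2 = 174
Convert 0o1 (octal) → 1 (decimal)
174 + 1 = 175
Convert the 5th Fibonacci number (with F(1) = F(2) = 1) (Fibonacci index) → 1, 1, 2, 3, 5 → 5 (decimal)
175 ÷ 5 = 35
35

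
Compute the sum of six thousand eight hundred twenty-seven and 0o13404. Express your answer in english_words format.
Convert six thousand eight hundred twenty-seven (English words) → 6×1000 + 8×100 + 27 = 6827 (decimal)
Convert 0o13404 (octal) → 1×4096 + 3×512 + 4×64 + 4 = 5892 (decimal)
Compute 6827 + 5892 = 12719
Convert 12719 (decimal) → 12719 = 12×1000 + 7×100 + 19 → twelve thousand seven hundred nineteen (English words)
twelve thousand seven hundred nineteen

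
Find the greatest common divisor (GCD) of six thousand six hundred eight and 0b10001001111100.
Convert six thousand six hundred eight (English words) → 6×1000 + 6×100 + 8 = 6608 (decimal)
Convert 0b10001001111100 (binary) → 8192 + 512 + 64 + 32 + 16 + 8 + 4 = 8828 (decimal)
Compute gcd(6608, 8828) = 4
4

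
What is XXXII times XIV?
Convert XXXII (Roman numeral) → 10 + 10 + 10 + 1 + 1 = 32 (decimal)
Convert XIV (Roman numeral) → 10 + 4 = 14 (decimal)
Compute 32 × 14 = 448
448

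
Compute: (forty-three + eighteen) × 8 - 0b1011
Convert forty-three (English words) → 43 (decimal)
Convert eighteen (English words) → 18 (decimal)
Convert 0b1011 (binary) → 8 + 2 + 1 = 11 (decimal)
Expression in decimal: (43 + 18) × 8 - 11
Parentheses first: 43 + 18 = 61
Multiply: 61 × 8 = 488
Subtract: 488 - 11 = 477
477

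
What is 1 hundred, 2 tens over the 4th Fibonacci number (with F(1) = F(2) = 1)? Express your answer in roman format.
Convert 1 hundred, 2 tens (place-value notation) → 1×100 + 2×10 = 120 (decimal)
Convert the 4th Fibonacci number (with F(1) = F(2) = 1) (Fibonacci index) → 1, 1, 2, 3 → 3 (decimal)
Compute 120 ÷ 3 = 40
Convert 40 (decimal) → XL (Roman numeral)
XL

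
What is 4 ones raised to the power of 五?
Convert 4 ones (place-value notation) → 4 (decimal)
Convert 五 (Chinese numeral) → 5 (decimal)
Compute 4 ^ 5 = 1024
1024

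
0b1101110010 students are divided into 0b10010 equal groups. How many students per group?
Convert 0b1101110010 (binary) → 512 + 256 + 64 + 32 + 16 + 2 = 882 (decimal)
Convert 0b10010 (binary) → 16 + 2 = 18 (decimal)
Compute 882 ÷ 18 = 49
49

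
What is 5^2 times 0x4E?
Convert 5^2 (power) → 25 (decimal)
Convert 0x4E (hexadecimal) → 4×16 + 14 = 78 (decimal)
Compute 25 × 78 = 1950
1950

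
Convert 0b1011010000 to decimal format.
Convert 0b1011010000 (binary) → 512 + 128 + 64 + 16 = 720 (decimal)
720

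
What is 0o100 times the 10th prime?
Convert 0o100 (octal) → 1×64 = 64 (decimal)
Convert the 10th prime (prime index) → 29 (decimal)
Compute 64 × 29 = 1856
1856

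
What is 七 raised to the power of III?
Convert 七 (Chinese numeral) → 7 (decimal)
Convert III (Roman numeral) → 1 + 1 + 1 = 3 (decimal)
Compute 7 ^ 3 = 343
343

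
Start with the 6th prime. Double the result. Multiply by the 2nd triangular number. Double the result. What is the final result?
Convert the 6th prime (prime index) → 13 (decimal)
Start: 13
13 × 2 = 26
Convert the 2nd triangular number (triangular index) → 2×3/2 = 3 (decimal)
26 × 3 = 78
78 × 2 = 156
156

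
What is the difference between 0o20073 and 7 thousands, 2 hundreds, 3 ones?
Convert 0o20073 (octal) → 2×4096 + 7×8 + 3 = 8251 (decimal)
Convert 7 thousands, 2 hundreds, 3 ones (place-value notation) → 7×1000 + 2×100 + 3 = 7203 (decimal)
Difference: |8251 - 7203| = 1048
1048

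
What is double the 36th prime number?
The 36th prime number = 151
Compute 151 × 2 = 302
302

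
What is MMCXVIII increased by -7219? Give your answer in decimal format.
Convert MMCXVIII (Roman numeral) → 1000 + 1000 + 100 + 10 + 5 + 1 + 1 + 1 = 2118 (decimal)
Compute 2118 + -7219 = -5101
-5101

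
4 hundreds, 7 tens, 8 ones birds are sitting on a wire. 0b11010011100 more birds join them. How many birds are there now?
Convert 4 hundreds, 7 tens, 8 ones (place-value notation) → 4×100 + 7×10 + 8 = 478 (decimal)
Convert 0b11010011100 (binary) → 1024 + 512 + 128 + 16 + 8 + 4 = 1692 (decimal)
Compute 478 + 1692 = 2170
2170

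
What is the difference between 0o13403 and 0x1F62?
Convert 0o13403 (octal) → 1×4096 + 3×512 + 4×64 + 3 = 5891 (decimal)
Convert 0x1F62 (hexadecimal) → 1×4096 + 15×256 + 6×16 + 2 = 8034 (decimal)
Difference: |5891 - 8034| = 2143
2143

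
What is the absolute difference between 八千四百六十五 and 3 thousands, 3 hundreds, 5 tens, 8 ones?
Convert 八千四百六十五 (Chinese numeral) → 8×1000 + 4×100 + 6×10 + 5 = 8465 (decimal)
Convert 3 thousands, 3 hundreds, 5 tens, 8 ones (place-value notation) → 3×1000 + 3×100 + 5×10 + 8 = 3358 (decimal)
Compute |8465 - 3358| = 5107
5107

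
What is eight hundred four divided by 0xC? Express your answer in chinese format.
Convert eight hundred four (English words) → 8×100 + 4 = 804 (decimal)
Convert 0xC (hexadecimal) → 12 (decimal)
Compute 804 ÷ 12 = 67
Convert 67 (decimal) → 67 = 6×10 + 7 → 六十七 (Chinese numeral)
六十七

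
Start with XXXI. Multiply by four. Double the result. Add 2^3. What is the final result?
Convert XXXI (Roman numeral) → 10 + 10 + 10 + 1 = 31 (decimal)
Start: 31
Convert four (English words) → 4 (decimal)
31 × 4 = 124
124 × 2 = 248
Convert 2^3 (power) → 8 (decimal)
248 + 8 = 256
256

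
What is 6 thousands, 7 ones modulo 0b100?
Convert 6 thousands, 7 ones (place-value notation) → 6×1000 + 7 = 6007 (decimal)
Convert 0b100 (binary) → 4 (decimal)
Compute 6007 mod 4 = 3
3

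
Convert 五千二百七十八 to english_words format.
Convert 五千二百七十八 (Chinese numeral) → 5×1000 + 2×100 + 7×10 + 8 = 5278 (decimal)
Convert 5278 (decimal) → 5278 = 5×1000 + 2×100 + 78 → five thousand two hundred seventy-eight (English words)
five thousand two hundred seventy-eight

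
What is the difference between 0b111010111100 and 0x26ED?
Convert 0b111010111100 (binary) → 2048 + 1024 + 512 + 128 + 32 + 16 + 8 + 4 = 3772 (decimal)
Convert 0x26ED (hexadecimal) → 2×4096 + 6×256 + 14×16 + 13 = 9965 (decimal)
Difference: |3772 - 9965| = 6193
6193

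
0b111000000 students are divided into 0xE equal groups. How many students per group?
Convert 0b111000000 (binary) → 256 + 128 + 64 = 448 (decimal)
Convert 0xE (hexadecimal) → 14 (decimal)
Compute 448 ÷ 14 = 32
32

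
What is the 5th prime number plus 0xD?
The 5th prime number = 11
Convert 0xD (hexadecimal) → 13 (decimal)
Compute 11 + 13 = 24
24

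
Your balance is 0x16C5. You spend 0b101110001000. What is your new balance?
Convert 0x16C5 (hexadecimal) → 1×4096 + 6×256 + 12×16 + 5 = 5829 (decimal)
Convert 0b101110001000 (binary) → 2048 + 512 + 256 + 128 + 8 = 2952 (decimal)
Compute 5829 - 2952 = 2877
2877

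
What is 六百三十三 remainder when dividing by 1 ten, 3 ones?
Convert 六百三十三 (Chinese numeral) → 6×100 + 3×10 + 3 = 633 (decimal)
Convert 1 ten, 3 ones (place-value notation) → 1×10 + 3 = 13 (decimal)
Compute 633 mod 13 = 9
9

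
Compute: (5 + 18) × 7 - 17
Parentheses first: 5 + 18 = 23
Multiply: 23 × 7 = 161
Subtract: 161 - 17 = 144
144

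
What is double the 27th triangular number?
The 27th triangular number = 27×28/2 = 378
Compute 378 × 2 = 756
756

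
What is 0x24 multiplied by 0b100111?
Convert 0x24 (hexadecimal) → 2×16 + 4 = 36 (decimal)
Convert 0b100111 (binary) → 32 + 4 + 2 + 1 = 39 (decimal)
Compute 36 × 39 = 1404
1404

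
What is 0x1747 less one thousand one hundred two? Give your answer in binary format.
Convert 0x1747 (hexadecimal) → 1×4096 + 7×256 + 4×16 + 7 = 5959 (decimal)
Convert one thousand one hundred two (English words) → 1×1000 + 1×100 + 2 = 1102 (decimal)
Compute 5959 - 1102 = 4857
Convert 4857 (decimal) → 4857 = 4096 + 512 + 128 + 64 + 32 + 16 + 8 + 1 → 0b1001011111001 (binary)
0b1001011111001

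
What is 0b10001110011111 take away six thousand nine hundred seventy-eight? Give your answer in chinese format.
Convert 0b10001110011111 (binary) → 8192 + 512 + 256 + 128 + 16 + 8 + 4 + 2 + 1 = 9119 (decimal)
Convert six thousand nine hundred seventy-eight (English words) → 6×1000 + 9×100 + 78 = 6978 (decimal)
Compute 9119 - 6978 = 2141
Convert 2141 (decimal) → 2141 = 2×1000 + 1×100 + 4×10 + 1 → 二千一百四十一 (Chinese numeral)
二千一百四十一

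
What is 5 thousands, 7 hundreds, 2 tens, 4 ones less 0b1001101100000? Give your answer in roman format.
Convert 5 thousands, 7 hundreds, 2 tens, 4 ones (place-value notation) → 5×1000 + 7×100 + 2×10 + 4 = 5724 (decimal)
Convert 0b1001101100000 (binary) → 4096 + 512 + 256 + 64 + 32 = 4960 (decimal)
Compute 5724 - 4960 = 764
Convert 764 (decimal) → 764 = 500 + 100 + 100 + 50 + 10 + 4 → DCCLXIV (Roman numeral)
DCCLXIV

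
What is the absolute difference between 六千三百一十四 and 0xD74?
Convert 六千三百一十四 (Chinese numeral) → 6×1000 + 3×100 + 1×10 + 4 = 6314 (decimal)
Convert 0xD74 (hexadecimal) → 13×256 + 7×16 + 4 = 3444 (decimal)
Compute |6314 - 3444| = 2870
2870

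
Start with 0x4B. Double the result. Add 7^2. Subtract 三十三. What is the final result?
Convert 0x4B (hexadecimal) → 4×16 + 11 = 75 (decimal)
Start: 75
75 × 2 = 150
Convert 7^2 (power) → 49 (decimal)
150 + 49 = 199
Convert 三十三 (Chinese numeral) → 3×10 + 3 = 33 (decimal)
199 - 33 = 166
166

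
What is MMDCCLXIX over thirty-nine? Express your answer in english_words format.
Convert MMDCCLXIX (Roman numeral) → 1000 + 1000 + 500 + 100 + 100 + 50 + 10 + 9 = 2769 (decimal)
Convert thirty-nine (English words) → 39 (decimal)
Compute 2769 ÷ 39 = 71
Convert 71 (decimal) → seventy-one (English words)
seventy-one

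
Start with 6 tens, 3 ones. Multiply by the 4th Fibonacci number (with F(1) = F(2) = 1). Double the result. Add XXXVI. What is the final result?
Convert 6 tens, 3 ones (place-value notation) → 6×10 + 3 = 63 (decimal)
Start: 63
Convert the 4th Fibonacci number (with F(1) = F(2) = 1) (Fibonacci index) → 1, 1, 2, 3 → 3 (decimal)
63 × 3 = 189
189 × 2 = 378
Convert XXXVI (Roman numeral) → 10 + 10 + 10 + 5 + 1 = 36 (decimal)
378 + 36 = 414
414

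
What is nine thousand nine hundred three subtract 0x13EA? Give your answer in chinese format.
Convert nine thousand nine hundred three (English words) → 9×1000 + 9×100 + 3 = 9903 (decimal)
Convert 0x13EA (hexadecimal) → 1×4096 + 3×256 + 14×16 + 10 = 5098 (decimal)
Compute 9903 - 5098 = 4805
Convert 4805 (decimal) → 4805 = 4×1000 + 8×100 + 5 → 四千八百零五 (Chinese numeral)
四千八百零五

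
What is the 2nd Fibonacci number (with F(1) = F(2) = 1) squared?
The 2nd Fibonacci number (with F(1) = F(2) = 1) = 1
Compute 1² = 1 × 1 = 1
1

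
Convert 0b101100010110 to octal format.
Convert 0b101100010110 (binary) → 2048 + 512 + 256 + 16 + 4 + 2 = 2838 (decimal)
Convert 2838 (decimal) → 2838 = 5×512 + 4×64 + 2×8 + 6 → 0o5426 (octal)
0o5426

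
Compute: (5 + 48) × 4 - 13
Parentheses first: 5 + 48 = 53
Multiply: 53 × 4 = 212
Subtract: 212 - 13 = 199
199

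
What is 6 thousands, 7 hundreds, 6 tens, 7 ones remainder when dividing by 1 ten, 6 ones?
Convert 6 thousands, 7 hundreds, 6 tens, 7 ones (place-value notation) → 6×1000 + 7×100 + 6×10 + 7 = 6767 (decimal)
Convert 1 ten, 6 ones (place-value notation) → 1×10 + 6 = 16 (decimal)
Compute 6767 mod 16 = 15
15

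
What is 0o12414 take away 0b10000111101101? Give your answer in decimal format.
Convert 0o12414 (octal) → 1×4096 + 2×512 + 4×64 + 1×8 + 4 = 5388 (decimal)
Convert 0b10000111101101 (binary) → 8192 + 256 + 128 + 64 + 32 + 8 + 4 + 1 = 8685 (decimal)
Compute 5388 - 8685 = -3297
-3297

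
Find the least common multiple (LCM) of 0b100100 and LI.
Convert 0b100100 (binary) → 32 + 4 = 36 (decimal)
Convert LI (Roman numeral) → 50 + 1 = 51 (decimal)
Compute lcm(36, 51) = 612
612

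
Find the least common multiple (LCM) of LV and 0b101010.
Convert LV (Roman numeral) → 50 + 5 = 55 (decimal)
Convert 0b101010 (binary) → 32 + 8 + 2 = 42 (decimal)
Compute lcm(55, 42) = 2310
2310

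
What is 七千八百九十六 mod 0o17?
Convert 七千八百九十六 (Chinese numeral) → 7×1000 + 8×100 + 9×10 + 6 = 7896 (decimal)
Convert 0o17 (octal) → 1×8 + 7 = 15 (decimal)
Compute 7896 mod 15 = 6
6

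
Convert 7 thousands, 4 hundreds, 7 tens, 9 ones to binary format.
Convert 7 thousands, 4 hundreds, 7 tens, 9 ones (place-value notation) → 7×1000 + 4×100 + 7×10 + 9 = 7479 (decimal)
Convert 7479 (decimal) → 7479 = 4096 + 2048 + 1024 + 256 + 32 + 16 + 4 + 2 + 1 → 0b1110100110111 (binary)
0b1110100110111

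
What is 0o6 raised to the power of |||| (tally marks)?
Convert 0o6 (octal) → 6 (decimal)
Convert |||| (tally marks) → 4 (decimal)
Compute 6 ^ 4 = 1296
1296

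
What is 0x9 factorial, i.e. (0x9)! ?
Convert 0x9 (hexadecimal) → 9 (decimal)
Compute 9! = 362880
362880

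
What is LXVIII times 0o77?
Convert LXVIII (Roman numeral) → 50 + 10 + 5 + 1 + 1 + 1 = 68 (decimal)
Convert 0o77 (octal) → 7×8 + 7 = 63 (decimal)
Compute 68 × 63 = 4284
4284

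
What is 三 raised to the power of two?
Convert 三 (Chinese numeral) → 3 (decimal)
Convert two (English words) → 2 (decimal)
Compute 3 ^ 2 = 9
9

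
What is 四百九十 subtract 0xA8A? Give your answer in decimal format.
Convert 四百九十 (Chinese numeral) → 4×100 + 9×10 = 490 (decimal)
Convert 0xA8A (hexadecimal) → 10×256 + 8×16 + 10 = 2698 (decimal)
Compute 490 - 2698 = -2208
-2208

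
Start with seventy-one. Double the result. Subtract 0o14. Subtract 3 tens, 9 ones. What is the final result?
Convert seventy-one (English words) → 71 (decimal)
Start: 71
71 × 2 = 142
Convert 0o14 (octal) → 1×8 + 4 = 12 (decimal)
142 - 12 = 130
Convert 3 tens, 9 ones (place-value notation) → 3×10 + 9 = 39 (decimal)
130 - 39 = 91
91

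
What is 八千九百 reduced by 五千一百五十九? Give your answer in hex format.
Convert 八千九百 (Chinese numeral) → 8×1000 + 9×100 = 8900 (decimal)
Convert 五千一百五十九 (Chinese numeral) → 5×1000 + 1×100 + 5×10 + 9 = 5159 (decimal)
Compute 8900 - 5159 = 3741
Convert 3741 (decimal) → 3741 = 14×256 + 9×16 + 13 → 0xE9D (hexadecimal)
0xE9D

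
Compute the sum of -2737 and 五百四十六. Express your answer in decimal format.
Convert 五百四十六 (Chinese numeral) → 5×100 + 4×10 + 6 = 546 (decimal)
Compute -2737 + 546 = -2191
-2191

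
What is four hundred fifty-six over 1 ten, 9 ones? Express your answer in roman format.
Convert four hundred fifty-six (English words) → 4×100 + 56 = 456 (decimal)
Convert 1 ten, 9 ones (place-value notation) → 1×10 + 9 = 19 (decimal)
Compute 456 ÷ 19 = 24
Convert 24 (decimal) → 24 = 10 + 10 + 4 → XXIV (Roman numeral)
XXIV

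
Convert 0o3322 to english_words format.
Convert 0o3322 (octal) → 3×512 + 3×64 + 2×8 + 2 = 1746 (decimal)
Convert 1746 (decimal) → 1746 = 1×1000 + 7×100 + 46 → one thousand seven hundred forty-six (English words)
one thousand seven hundred forty-six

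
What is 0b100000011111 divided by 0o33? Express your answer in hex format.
Convert 0b100000011111 (binary) → 2048 + 16 + 8 + 4 + 2 + 1 = 2079 (decimal)
Convert 0o33 (octal) → 3×8 + 3 = 27 (decimal)
Compute 2079 ÷ 27 = 77
Convert 77 (decimal) → 77 = 4×16 + 13 → 0x4D (hexadecimal)
0x4D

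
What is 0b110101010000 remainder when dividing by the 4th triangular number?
Convert 0b110101010000 (binary) → 2048 + 1024 + 256 + 64 + 16 = 3408 (decimal)
Convert the 4th triangular number (triangular index) → 4×5/2 = 10 (decimal)
Compute 3408 mod 10 = 8
8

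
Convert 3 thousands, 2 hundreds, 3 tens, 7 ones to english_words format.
Convert 3 thousands, 2 hundreds, 3 tens, 7 ones (place-value notation) → 3×1000 + 2×100 + 3×10 + 7 = 3237 (decimal)
Convert 3237 (decimal) → 3237 = 3×1000 + 2×100 + 37 → three thousand two hundred thirty-seven (English words)
three thousand two hundred thirty-seven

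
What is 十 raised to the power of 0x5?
Convert 十 (Chinese numeral) → 1×10 = 10 (decimal)
Convert 0x5 (hexadecimal) → 5 (decimal)
Compute 10 ^ 5 = 100000
100000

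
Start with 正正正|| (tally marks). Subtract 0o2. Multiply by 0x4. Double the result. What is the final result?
Convert 正正正|| (tally marks) → 5 + 5 + 5 + 2 = 17 (decimal)
Start: 17
Convert 0o2 (octal) → 2 (decimal)
17 - 2 = 15
Convert 0x4 (hexadecimal) → 4 (decimal)
15 × 4 = 60
60 × 2 = 120
120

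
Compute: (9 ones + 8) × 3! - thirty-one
Convert 9 ones (place-value notation) → 9 (decimal)
Convert 3! (factorial) → 6 (decimal)
Convert thirty-one (English words) → 31 (decimal)
Expression in decimal: (9 + 8) × 6 - 31
Parentheses first: 9 + 8 = 17
Multiply: 17 × 6 = 102
Subtract: 102 - 31 = 71
71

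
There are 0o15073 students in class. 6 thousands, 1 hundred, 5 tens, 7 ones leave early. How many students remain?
Convert 0o15073 (octal) → 1×4096 + 5×512 + 7×8 + 3 = 6715 (decimal)
Convert 6 thousands, 1 hundred, 5 tens, 7 ones (place-value notation) → 6×1000 + 1×100 + 5×10 + 7 = 6157 (decimal)
Compute 6715 - 6157 = 558
558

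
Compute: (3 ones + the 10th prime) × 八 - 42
Convert 3 ones (place-value notation) → 3 (decimal)
Convert the 10th prime (prime index) → 29 (decimal)
Convert 八 (Chinese numeral) → 8 (decimal)
Expression in decimal: (3 + 29) × 8 - 42
Parentheses first: 3 + 29 = 32
Multiply: 32 × 8 = 256
Subtract: 256 - 42 = 214
214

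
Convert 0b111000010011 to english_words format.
Convert 0b111000010011 (binary) → 2048 + 1024 + 512 + 16 + 2 + 1 = 3603 (decimal)
Convert 3603 (decimal) → 3603 = 3×1000 + 6×100 + 3 → three thousand six hundred three (English words)
three thousand six hundred three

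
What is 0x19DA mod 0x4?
Convert 0x19DA (hexadecimal) → 1×4096 + 9×256 + 13×16 + 10 = 6618 (decimal)
Convert 0x4 (hexadecimal) → 4 (decimal)
Compute 6618 mod 4 = 2
2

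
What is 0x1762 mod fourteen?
Convert 0x1762 (hexadecimal) → 1×4096 + 7×256 + 6×16 + 2 = 5986 (decimal)
Convert fourteen (English words) → 14 (decimal)
Compute 5986 mod 14 = 8
8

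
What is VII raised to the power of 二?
Convert VII (Roman numeral) → 5 + 1 + 1 = 7 (decimal)
Convert 二 (Chinese numeral) → 2 (decimal)
Compute 7 ^ 2 = 49
49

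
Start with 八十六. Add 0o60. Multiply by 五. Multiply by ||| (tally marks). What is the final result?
Convert 八十六 (Chinese numeral) → 8×10 + 6 = 86 (decimal)
Start: 86
Convert 0o60 (octal) → 6×8 = 48 (decimal)
86 + 48 = 134
Convert 五 (Chinese numeral) → 5 (decimal)
134 × 5 = 670
Convert ||| (tally marks) → 3 (decimal)
670 × 3 = 2010
2010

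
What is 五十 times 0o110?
Convert 五十 (Chinese numeral) → 5×10 = 50 (decimal)
Convert 0o110 (octal) → 1×64 + 1×8 = 72 (decimal)
Compute 50 × 72 = 3600
3600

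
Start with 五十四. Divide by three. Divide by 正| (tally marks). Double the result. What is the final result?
Convert 五十四 (Chinese numeral) → 5×10 + 4 = 54 (decimal)
Start: 54
Convert three (English words) → 3 (decimal)
54 ÷ 3 = 18
Convert 正| (tally marks) → 5 + 1 = 6 (decimal)
18 ÷ 6 = 3
3 × 2 = 6
6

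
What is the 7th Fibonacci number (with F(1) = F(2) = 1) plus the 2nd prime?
The 7th Fibonacci number (with F(1) = F(2) = 1): 1, 1, 2, 3, 5, 8, 13 → 13
Convert the 2nd prime (prime index) → 3 (decimal)
Compute 13 + 3 = 16
16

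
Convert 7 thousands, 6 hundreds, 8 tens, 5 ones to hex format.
Convert 7 thousands, 6 hundreds, 8 tens, 5 ones (place-value notation) → 7×1000 + 6×100 + 8×10 + 5 = 7685 (decimal)
Convert 7685 (decimal) → 7685 = 1×4096 + 14×256 + 5 → 0x1E05 (hexadecimal)
0x1E05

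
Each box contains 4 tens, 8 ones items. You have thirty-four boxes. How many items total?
Convert 4 tens, 8 ones (place-value notation) → 4×10 + 8 = 48 (decimal)
Convert thirty-four (English words) → 34 (decimal)
Compute 48 × 34 = 1632
1632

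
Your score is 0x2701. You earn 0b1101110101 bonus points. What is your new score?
Convert 0x2701 (hexadecimal) → 2×4096 + 7×256 + 1 = 9985 (decimal)
Convert 0b1101110101 (binary) → 512 + 256 + 64 + 32 + 16 + 4 + 1 = 885 (decimal)
Compute 9985 + 885 = 10870
10870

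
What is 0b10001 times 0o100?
Convert 0b10001 (binary) → 16 + 1 = 17 (decimal)
Convert 0o100 (octal) → 1×64 = 64 (decimal)
Compute 17 × 64 = 1088
1088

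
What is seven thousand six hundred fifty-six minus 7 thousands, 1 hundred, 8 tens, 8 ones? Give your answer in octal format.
Convert seven thousand six hundred fifty-six (English words) → 7×1000 + 6×100 + 56 = 7656 (decimal)
Convert 7 thousands, 1 hundred, 8 tens, 8 ones (place-value notation) → 7×1000 + 1×100 + 8×10 + 8 = 7188 (decimal)
Compute 7656 - 7188 = 468
Convert 468 (decimal) → 468 = 7×64 + 2×8 + 4 → 0o724 (octal)
0o724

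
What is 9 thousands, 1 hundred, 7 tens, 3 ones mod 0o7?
Convert 9 thousands, 1 hundred, 7 tens, 3 ones (place-value notation) → 9×1000 + 1×100 + 7×10 + 3 = 9173 (decimal)
Convert 0o7 (octal) → 7 (decimal)
Compute 9173 mod 7 = 3
3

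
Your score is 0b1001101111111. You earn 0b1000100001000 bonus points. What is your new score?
Convert 0b1001101111111 (binary) → 4096 + 512 + 256 + 64 + 32 + 16 + 8 + 4 + 2 + 1 = 4991 (decimal)
Convert 0b1000100001000 (binary) → 4096 + 256 + 8 = 4360 (decimal)
Compute 4991 + 4360 = 9351
9351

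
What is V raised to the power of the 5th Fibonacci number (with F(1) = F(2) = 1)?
Convert V (Roman numeral) → 5 (decimal)
Convert the 5th Fibonacci number (with F(1) = F(2) = 1) (Fibonacci index) → 1, 1, 2, 3, 5 → 5 (decimal)
Compute 5 ^ 5 = 3125
3125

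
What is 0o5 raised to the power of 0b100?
Convert 0o5 (octal) → 5 (decimal)
Convert 0b100 (binary) → 4 (decimal)
Compute 5 ^ 4 = 625
625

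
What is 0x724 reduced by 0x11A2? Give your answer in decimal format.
Convert 0x724 (hexadecimal) → 7×256 + 2×16 + 4 = 1828 (decimal)
Convert 0x11A2 (hexadecimal) → 1×4096 + 1×256 + 10×16 + 2 = 4514 (decimal)
Compute 1828 - 4514 = -2686
-2686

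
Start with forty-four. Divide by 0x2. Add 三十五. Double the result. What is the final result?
Convert forty-four (English words) → 44 (decimal)
Start: 44
Convert 0x2 (hexadecimal) → 2 (decimal)
44 ÷ 2 = 22
Convert 三十五 (Chinese numeral) → 3×10 + 5 = 35 (decimal)
22 + 35 = 57
57 × 2 = 114
114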